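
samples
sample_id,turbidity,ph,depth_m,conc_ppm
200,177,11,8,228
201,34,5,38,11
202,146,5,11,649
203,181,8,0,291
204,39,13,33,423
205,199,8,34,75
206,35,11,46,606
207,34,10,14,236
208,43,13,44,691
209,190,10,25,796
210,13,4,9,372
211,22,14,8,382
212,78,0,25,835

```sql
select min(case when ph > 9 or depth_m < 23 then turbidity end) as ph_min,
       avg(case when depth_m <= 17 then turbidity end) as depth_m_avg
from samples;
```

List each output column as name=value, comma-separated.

[ph_min: ph > 9 or depth_m < 23]
sample_id=200: ✓ → 177
sample_id=201: ✗
sample_id=202: ✓ → 146
sample_id=203: ✓ → 181
sample_id=204: ✓ → 39
sample_id=205: ✗
sample_id=206: ✓ → 35
sample_id=207: ✓ → 34
sample_id=208: ✓ → 43
sample_id=209: ✓ → 190
sample_id=210: ✓ → 13
sample_id=211: ✓ → 22
sample_id=212: ✗
ph_min = MIN(177, 146, 181, 39, 35, 34, 43, 190, 13, 22) = 13
—
[depth_m_avg: depth_m <= 17]
sample_id=200: ✓ → 177
sample_id=201: ✗
sample_id=202: ✓ → 146
sample_id=203: ✓ → 181
sample_id=204: ✗
sample_id=205: ✗
sample_id=206: ✗
sample_id=207: ✓ → 34
sample_id=208: ✗
sample_id=209: ✗
sample_id=210: ✓ → 13
sample_id=211: ✓ → 22
sample_id=212: ✗
depth_m_avg = (177 + 146 + 181 + 34 + 13 + 22) / 6 = 95.5

ph_min=13, depth_m_avg=95.5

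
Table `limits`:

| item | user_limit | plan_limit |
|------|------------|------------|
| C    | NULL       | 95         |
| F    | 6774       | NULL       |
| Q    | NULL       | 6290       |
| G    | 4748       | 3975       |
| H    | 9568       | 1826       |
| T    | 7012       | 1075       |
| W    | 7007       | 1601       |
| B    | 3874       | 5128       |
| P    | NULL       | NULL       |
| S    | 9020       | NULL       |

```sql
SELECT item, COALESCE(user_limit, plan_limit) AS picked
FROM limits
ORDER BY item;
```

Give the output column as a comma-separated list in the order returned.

item=B: user_limit=3874 → 3874
item=C: user_limit=NULL, plan_limit=95 → 95
item=F: user_limit=6774 → 6774
item=G: user_limit=4748 → 4748
item=H: user_limit=9568 → 9568
item=P: user_limit=NULL, plan_limit=NULL (all NULL) → NULL
item=Q: user_limit=NULL, plan_limit=6290 → 6290
item=S: user_limit=9020 → 9020
item=T: user_limit=7012 → 7012
item=W: user_limit=7007 → 7007

3874, 95, 6774, 4748, 9568, NULL, 6290, 9020, 7012, 7007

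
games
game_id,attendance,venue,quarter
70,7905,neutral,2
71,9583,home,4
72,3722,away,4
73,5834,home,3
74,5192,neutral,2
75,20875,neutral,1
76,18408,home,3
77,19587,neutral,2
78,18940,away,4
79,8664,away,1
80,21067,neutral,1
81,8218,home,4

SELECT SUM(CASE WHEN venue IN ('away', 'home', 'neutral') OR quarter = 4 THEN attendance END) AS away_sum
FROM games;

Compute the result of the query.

147995

game_id=70: ✓ → 7905
game_id=71: ✓ → 9583
game_id=72: ✓ → 3722
game_id=73: ✓ → 5834
game_id=74: ✓ → 5192
game_id=75: ✓ → 20875
game_id=76: ✓ → 18408
game_id=77: ✓ → 19587
game_id=78: ✓ → 18940
game_id=79: ✓ → 8664
game_id=80: ✓ → 21067
game_id=81: ✓ → 8218
away_sum = 7905 + 9583 + 3722 + 5834 + 5192 + 20875 + 18408 + 19587 + 18940 + 8664 + 21067 + 8218 = 147995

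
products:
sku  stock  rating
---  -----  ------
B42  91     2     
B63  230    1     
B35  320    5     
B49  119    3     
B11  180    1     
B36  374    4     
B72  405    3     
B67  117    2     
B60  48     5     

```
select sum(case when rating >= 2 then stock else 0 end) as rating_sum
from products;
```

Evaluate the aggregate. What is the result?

1474

sku=B42: ✓ → 91
sku=B63: ✗
sku=B35: ✓ → 320
sku=B49: ✓ → 119
sku=B11: ✗
sku=B36: ✓ → 374
sku=B72: ✓ → 405
sku=B67: ✓ → 117
sku=B60: ✓ → 48
rating_sum = 91 + 320 + 119 + 374 + 405 + 117 + 48 = 1474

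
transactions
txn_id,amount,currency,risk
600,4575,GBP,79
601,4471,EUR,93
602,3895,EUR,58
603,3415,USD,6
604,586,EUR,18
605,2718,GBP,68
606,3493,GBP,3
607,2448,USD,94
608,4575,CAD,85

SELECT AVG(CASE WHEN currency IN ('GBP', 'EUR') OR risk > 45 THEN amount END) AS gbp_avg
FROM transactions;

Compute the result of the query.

txn_id=600: ✓ → 4575
txn_id=601: ✓ → 4471
txn_id=602: ✓ → 3895
txn_id=603: ✗
txn_id=604: ✓ → 586
txn_id=605: ✓ → 2718
txn_id=606: ✓ → 3493
txn_id=607: ✓ → 2448
txn_id=608: ✓ → 4575
gbp_avg = (4575 + 4471 + 3895 + 586 + 2718 + 3493 + 2448 + 4575) / 8 = 3345.125

3345.125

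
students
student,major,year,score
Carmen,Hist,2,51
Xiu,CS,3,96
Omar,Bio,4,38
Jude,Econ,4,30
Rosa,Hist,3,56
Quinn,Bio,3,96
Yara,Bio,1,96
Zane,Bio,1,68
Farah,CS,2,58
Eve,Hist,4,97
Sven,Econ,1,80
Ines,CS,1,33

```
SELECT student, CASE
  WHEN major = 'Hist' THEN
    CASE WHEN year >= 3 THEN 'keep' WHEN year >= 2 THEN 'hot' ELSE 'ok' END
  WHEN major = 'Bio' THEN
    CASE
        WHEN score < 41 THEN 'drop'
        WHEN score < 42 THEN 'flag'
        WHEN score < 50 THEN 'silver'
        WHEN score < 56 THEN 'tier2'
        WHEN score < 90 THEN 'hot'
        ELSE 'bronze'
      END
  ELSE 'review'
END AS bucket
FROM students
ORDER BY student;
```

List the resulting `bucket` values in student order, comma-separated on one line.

hot, keep, review, review, review, drop, bronze, keep, review, review, bronze, hot

student=Carmen: major='Hist' → inner[year >= 2] → hot
student=Eve: major='Hist' → inner[year >= 3] → keep
student=Farah: major='CS' → outer ELSE → review
student=Ines: major='CS' → outer ELSE → review
student=Jude: major='Econ' → outer ELSE → review
student=Omar: major='Bio' → inner[score < 41] → drop
student=Quinn: major='Bio' → inner[ELSE] → bronze
student=Rosa: major='Hist' → inner[year >= 3] → keep
student=Sven: major='Econ' → outer ELSE → review
student=Xiu: major='CS' → outer ELSE → review
student=Yara: major='Bio' → inner[ELSE] → bronze
student=Zane: major='Bio' → inner[score < 90] → hot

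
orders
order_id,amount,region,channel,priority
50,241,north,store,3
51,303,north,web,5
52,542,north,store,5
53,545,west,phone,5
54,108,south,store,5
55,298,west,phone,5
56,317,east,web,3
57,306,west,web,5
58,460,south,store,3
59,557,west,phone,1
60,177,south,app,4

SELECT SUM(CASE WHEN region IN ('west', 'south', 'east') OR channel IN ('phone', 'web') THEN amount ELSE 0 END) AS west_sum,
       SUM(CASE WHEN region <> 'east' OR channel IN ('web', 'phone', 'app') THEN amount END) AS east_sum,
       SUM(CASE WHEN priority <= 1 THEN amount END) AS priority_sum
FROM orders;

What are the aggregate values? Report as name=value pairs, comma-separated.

west_sum=3071, east_sum=3854, priority_sum=557

[west_sum: region IN ('west', 'south', 'east') OR channel IN ('phone', 'web')]
order_id=50: ✗
order_id=51: ✓ → 303
order_id=52: ✗
order_id=53: ✓ → 545
order_id=54: ✓ → 108
order_id=55: ✓ → 298
order_id=56: ✓ → 317
order_id=57: ✓ → 306
order_id=58: ✓ → 460
order_id=59: ✓ → 557
order_id=60: ✓ → 177
west_sum = 303 + 545 + 108 + 298 + 317 + 306 + 460 + 557 + 177 = 3071
—
[east_sum: region <> 'east' OR channel IN ('web', 'phone', 'app')]
order_id=50: ✓ → 241
order_id=51: ✓ → 303
order_id=52: ✓ → 542
order_id=53: ✓ → 545
order_id=54: ✓ → 108
order_id=55: ✓ → 298
order_id=56: ✓ → 317
order_id=57: ✓ → 306
order_id=58: ✓ → 460
order_id=59: ✓ → 557
order_id=60: ✓ → 177
east_sum = 241 + 303 + 542 + 545 + 108 + 298 + 317 + 306 + 460 + 557 + 177 = 3854
—
[priority_sum: priority <= 1]
order_id=50: ✗
order_id=51: ✗
order_id=52: ✗
order_id=53: ✗
order_id=54: ✗
order_id=55: ✗
order_id=56: ✗
order_id=57: ✗
order_id=58: ✗
order_id=59: ✓ → 557
order_id=60: ✗
priority_sum = 557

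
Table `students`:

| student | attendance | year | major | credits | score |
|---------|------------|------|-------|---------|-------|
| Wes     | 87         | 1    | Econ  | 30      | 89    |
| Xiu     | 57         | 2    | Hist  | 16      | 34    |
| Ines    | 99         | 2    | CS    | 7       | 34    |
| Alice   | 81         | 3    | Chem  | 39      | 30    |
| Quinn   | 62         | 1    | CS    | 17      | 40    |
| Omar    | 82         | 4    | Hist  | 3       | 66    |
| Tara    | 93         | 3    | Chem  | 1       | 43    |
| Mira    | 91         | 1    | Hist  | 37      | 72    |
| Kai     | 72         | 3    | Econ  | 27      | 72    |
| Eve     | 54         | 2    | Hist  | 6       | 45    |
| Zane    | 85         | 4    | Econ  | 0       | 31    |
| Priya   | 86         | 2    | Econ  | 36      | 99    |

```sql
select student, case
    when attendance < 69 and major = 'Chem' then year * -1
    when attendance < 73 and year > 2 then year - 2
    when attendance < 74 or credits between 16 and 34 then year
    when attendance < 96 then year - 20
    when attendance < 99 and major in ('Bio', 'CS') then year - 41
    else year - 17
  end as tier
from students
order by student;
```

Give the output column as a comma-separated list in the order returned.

-17, 2, -15, 1, -19, -16, -18, 1, -17, 1, 2, -16

student=Alice: attendance < 96 → -17
student=Eve: attendance < 74 or credits between 16 and 34 → 2
student=Ines: ELSE → -15
student=Kai: attendance < 73 and year > 2 → 1
student=Mira: attendance < 96 → -19
student=Omar: attendance < 96 → -16
student=Priya: attendance < 96 → -18
student=Quinn: attendance < 74 or credits between 16 and 34 → 1
student=Tara: attendance < 96 → -17
student=Wes: attendance < 74 or credits between 16 and 34 → 1
student=Xiu: attendance < 74 or credits between 16 and 34 → 2
student=Zane: attendance < 96 → -16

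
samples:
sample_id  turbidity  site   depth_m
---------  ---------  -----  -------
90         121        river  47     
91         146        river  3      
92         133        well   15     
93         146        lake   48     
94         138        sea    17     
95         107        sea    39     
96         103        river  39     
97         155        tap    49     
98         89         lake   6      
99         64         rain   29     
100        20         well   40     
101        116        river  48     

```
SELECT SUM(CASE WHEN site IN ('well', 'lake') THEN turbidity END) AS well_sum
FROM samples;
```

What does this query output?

388

sample_id=90: ✗
sample_id=91: ✗
sample_id=92: ✓ → 133
sample_id=93: ✓ → 146
sample_id=94: ✗
sample_id=95: ✗
sample_id=96: ✗
sample_id=97: ✗
sample_id=98: ✓ → 89
sample_id=99: ✗
sample_id=100: ✓ → 20
sample_id=101: ✗
well_sum = 133 + 146 + 89 + 20 = 388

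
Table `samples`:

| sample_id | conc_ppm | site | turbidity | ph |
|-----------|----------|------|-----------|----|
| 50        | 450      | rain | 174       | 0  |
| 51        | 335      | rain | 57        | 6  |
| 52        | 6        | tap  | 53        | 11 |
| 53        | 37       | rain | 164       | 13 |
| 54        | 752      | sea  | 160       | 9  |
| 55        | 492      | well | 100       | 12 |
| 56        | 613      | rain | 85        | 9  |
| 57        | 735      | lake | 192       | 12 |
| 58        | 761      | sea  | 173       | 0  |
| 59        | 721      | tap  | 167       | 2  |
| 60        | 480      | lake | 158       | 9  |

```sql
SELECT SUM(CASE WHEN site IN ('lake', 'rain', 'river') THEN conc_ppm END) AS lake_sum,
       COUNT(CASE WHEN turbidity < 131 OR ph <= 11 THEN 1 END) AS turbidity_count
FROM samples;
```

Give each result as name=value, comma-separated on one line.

[lake_sum: site IN ('lake', 'rain', 'river')]
sample_id=50: ✓ → 450
sample_id=51: ✓ → 335
sample_id=52: ✗
sample_id=53: ✓ → 37
sample_id=54: ✗
sample_id=55: ✗
sample_id=56: ✓ → 613
sample_id=57: ✓ → 735
sample_id=58: ✗
sample_id=59: ✗
sample_id=60: ✓ → 480
lake_sum = 450 + 335 + 37 + 613 + 735 + 480 = 2650
—
[turbidity_count: turbidity < 131 OR ph <= 11]
sample_id=50: ✓ → 1
sample_id=51: ✓ → 1
sample_id=52: ✓ → 1
sample_id=53: ✗
sample_id=54: ✓ → 1
sample_id=55: ✓ → 1
sample_id=56: ✓ → 1
sample_id=57: ✗
sample_id=58: ✓ → 1
sample_id=59: ✓ → 1
sample_id=60: ✓ → 1
turbidity_count = COUNT(1, 1, 1, 1, 1, 1, 1, 1, 1) = 9

lake_sum=2650, turbidity_count=9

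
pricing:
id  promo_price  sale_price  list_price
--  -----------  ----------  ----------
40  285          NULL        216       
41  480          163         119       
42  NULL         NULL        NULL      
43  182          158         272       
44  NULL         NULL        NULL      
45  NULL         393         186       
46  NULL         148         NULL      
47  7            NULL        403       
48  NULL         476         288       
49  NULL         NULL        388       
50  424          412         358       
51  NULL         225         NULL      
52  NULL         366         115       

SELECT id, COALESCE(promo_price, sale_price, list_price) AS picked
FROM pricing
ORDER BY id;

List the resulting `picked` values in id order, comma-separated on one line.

285, 480, NULL, 182, NULL, 393, 148, 7, 476, 388, 424, 225, 366

id=40: promo_price=285 → 285
id=41: promo_price=480 → 480
id=42: promo_price=NULL, sale_price=NULL, list_price=NULL (all NULL) → NULL
id=43: promo_price=182 → 182
id=44: promo_price=NULL, sale_price=NULL, list_price=NULL (all NULL) → NULL
id=45: promo_price=NULL, sale_price=393 → 393
id=46: promo_price=NULL, sale_price=148 → 148
id=47: promo_price=7 → 7
id=48: promo_price=NULL, sale_price=476 → 476
id=49: promo_price=NULL, sale_price=NULL, list_price=388 → 388
id=50: promo_price=424 → 424
id=51: promo_price=NULL, sale_price=225 → 225
id=52: promo_price=NULL, sale_price=366 → 366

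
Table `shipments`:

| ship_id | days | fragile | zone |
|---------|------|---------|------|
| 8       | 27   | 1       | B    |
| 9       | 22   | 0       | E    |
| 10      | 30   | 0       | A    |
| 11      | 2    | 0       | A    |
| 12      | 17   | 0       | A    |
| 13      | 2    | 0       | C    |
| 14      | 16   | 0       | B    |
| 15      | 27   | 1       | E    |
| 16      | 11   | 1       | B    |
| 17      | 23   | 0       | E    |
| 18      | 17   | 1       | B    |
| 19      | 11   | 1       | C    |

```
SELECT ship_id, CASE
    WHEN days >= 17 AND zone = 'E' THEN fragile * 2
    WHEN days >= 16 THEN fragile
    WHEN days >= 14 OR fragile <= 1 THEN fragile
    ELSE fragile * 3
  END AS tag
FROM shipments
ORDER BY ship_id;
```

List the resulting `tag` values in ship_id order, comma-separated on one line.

1, 0, 0, 0, 0, 0, 0, 2, 1, 0, 1, 1

ship_id=8: days >= 16 → 1
ship_id=9: days >= 17 AND zone = 'E' → 0
ship_id=10: days >= 16 → 0
ship_id=11: days >= 14 OR fragile <= 1 → 0
ship_id=12: days >= 16 → 0
ship_id=13: days >= 14 OR fragile <= 1 → 0
ship_id=14: days >= 16 → 0
ship_id=15: days >= 17 AND zone = 'E' → 2
ship_id=16: days >= 14 OR fragile <= 1 → 1
ship_id=17: days >= 17 AND zone = 'E' → 0
ship_id=18: days >= 16 → 1
ship_id=19: days >= 14 OR fragile <= 1 → 1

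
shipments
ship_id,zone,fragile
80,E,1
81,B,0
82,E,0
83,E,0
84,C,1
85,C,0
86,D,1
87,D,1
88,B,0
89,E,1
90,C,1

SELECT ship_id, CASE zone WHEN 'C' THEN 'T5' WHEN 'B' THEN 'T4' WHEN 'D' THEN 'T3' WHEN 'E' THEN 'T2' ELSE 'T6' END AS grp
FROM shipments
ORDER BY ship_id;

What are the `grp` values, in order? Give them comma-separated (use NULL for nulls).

T2, T4, T2, T2, T5, T5, T3, T3, T4, T2, T5

ship_id=80: zone='E' → T2
ship_id=81: zone='B' → T4
ship_id=82: zone='E' → T2
ship_id=83: zone='E' → T2
ship_id=84: zone='C' → T5
ship_id=85: zone='C' → T5
ship_id=86: zone='D' → T3
ship_id=87: zone='D' → T3
ship_id=88: zone='B' → T4
ship_id=89: zone='E' → T2
ship_id=90: zone='C' → T5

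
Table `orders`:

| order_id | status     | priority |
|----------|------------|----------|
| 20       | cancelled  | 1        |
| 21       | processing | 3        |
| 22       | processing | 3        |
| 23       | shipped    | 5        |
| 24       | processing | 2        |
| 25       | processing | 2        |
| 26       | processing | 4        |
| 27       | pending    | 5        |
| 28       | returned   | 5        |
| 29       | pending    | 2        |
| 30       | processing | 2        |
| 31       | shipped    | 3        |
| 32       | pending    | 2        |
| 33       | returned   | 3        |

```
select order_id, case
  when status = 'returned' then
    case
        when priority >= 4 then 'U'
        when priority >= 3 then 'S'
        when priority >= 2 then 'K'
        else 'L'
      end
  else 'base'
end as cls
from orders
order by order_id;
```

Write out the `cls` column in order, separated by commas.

base, base, base, base, base, base, base, base, U, base, base, base, base, S

order_id=20: status='cancelled' → outer ELSE → base
order_id=21: status='processing' → outer ELSE → base
order_id=22: status='processing' → outer ELSE → base
order_id=23: status='shipped' → outer ELSE → base
order_id=24: status='processing' → outer ELSE → base
order_id=25: status='processing' → outer ELSE → base
order_id=26: status='processing' → outer ELSE → base
order_id=27: status='pending' → outer ELSE → base
order_id=28: status='returned' → inner[priority >= 4] → U
order_id=29: status='pending' → outer ELSE → base
order_id=30: status='processing' → outer ELSE → base
order_id=31: status='shipped' → outer ELSE → base
order_id=32: status='pending' → outer ELSE → base
order_id=33: status='returned' → inner[priority >= 3] → S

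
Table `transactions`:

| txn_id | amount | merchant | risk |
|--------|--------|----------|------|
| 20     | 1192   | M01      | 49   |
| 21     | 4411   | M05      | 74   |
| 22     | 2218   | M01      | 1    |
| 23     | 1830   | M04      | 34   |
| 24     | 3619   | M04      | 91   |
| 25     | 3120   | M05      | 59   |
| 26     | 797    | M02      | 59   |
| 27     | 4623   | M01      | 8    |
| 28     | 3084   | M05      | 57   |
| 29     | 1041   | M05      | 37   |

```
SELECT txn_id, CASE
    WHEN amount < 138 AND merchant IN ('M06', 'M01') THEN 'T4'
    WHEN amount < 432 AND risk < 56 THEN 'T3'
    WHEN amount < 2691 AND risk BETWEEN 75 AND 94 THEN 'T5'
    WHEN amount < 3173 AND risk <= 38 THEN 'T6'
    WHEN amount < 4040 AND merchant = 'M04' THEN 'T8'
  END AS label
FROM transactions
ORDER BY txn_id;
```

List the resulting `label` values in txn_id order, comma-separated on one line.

NULL, NULL, T6, T6, T8, NULL, NULL, NULL, NULL, T6

txn_id=20: (no match → NULL) → NULL
txn_id=21: (no match → NULL) → NULL
txn_id=22: amount < 3173 AND risk <= 38 → T6
txn_id=23: amount < 3173 AND risk <= 38 → T6
txn_id=24: amount < 4040 AND merchant = 'M04' → T8
txn_id=25: (no match → NULL) → NULL
txn_id=26: (no match → NULL) → NULL
txn_id=27: (no match → NULL) → NULL
txn_id=28: (no match → NULL) → NULL
txn_id=29: amount < 3173 AND risk <= 38 → T6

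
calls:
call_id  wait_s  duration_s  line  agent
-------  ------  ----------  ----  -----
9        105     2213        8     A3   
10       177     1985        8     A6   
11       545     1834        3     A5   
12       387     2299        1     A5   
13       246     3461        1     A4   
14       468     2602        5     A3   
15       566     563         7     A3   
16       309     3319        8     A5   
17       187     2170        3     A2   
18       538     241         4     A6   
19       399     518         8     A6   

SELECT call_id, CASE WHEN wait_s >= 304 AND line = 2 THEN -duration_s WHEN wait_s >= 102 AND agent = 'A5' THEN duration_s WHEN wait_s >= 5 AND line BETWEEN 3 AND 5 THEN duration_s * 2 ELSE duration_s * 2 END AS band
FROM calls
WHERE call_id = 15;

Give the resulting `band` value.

call_id = 15: wait_s=566, duration_s=563, line=7, agent=A3.
wait_s >= 304 AND line = 2 → false
wait_s >= 102 AND agent = 'A5' → false
wait_s >= 5 AND line BETWEEN 3 AND 5 → false
No prior WHEN matched → ELSE → 1126

1126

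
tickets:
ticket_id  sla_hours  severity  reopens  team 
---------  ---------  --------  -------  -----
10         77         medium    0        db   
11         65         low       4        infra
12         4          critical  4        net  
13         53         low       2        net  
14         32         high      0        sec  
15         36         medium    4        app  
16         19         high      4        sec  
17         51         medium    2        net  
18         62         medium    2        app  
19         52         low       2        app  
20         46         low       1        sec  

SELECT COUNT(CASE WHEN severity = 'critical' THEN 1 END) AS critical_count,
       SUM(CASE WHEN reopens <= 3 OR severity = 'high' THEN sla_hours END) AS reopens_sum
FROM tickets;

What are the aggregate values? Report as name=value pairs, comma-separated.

[critical_count: severity = 'critical']
ticket_id=10: ✗
ticket_id=11: ✗
ticket_id=12: ✓ → 1
ticket_id=13: ✗
ticket_id=14: ✗
ticket_id=15: ✗
ticket_id=16: ✗
ticket_id=17: ✗
ticket_id=18: ✗
ticket_id=19: ✗
ticket_id=20: ✗
critical_count = COUNT(1) = 1
—
[reopens_sum: reopens <= 3 OR severity = 'high']
ticket_id=10: ✓ → 77
ticket_id=11: ✗
ticket_id=12: ✗
ticket_id=13: ✓ → 53
ticket_id=14: ✓ → 32
ticket_id=15: ✗
ticket_id=16: ✓ → 19
ticket_id=17: ✓ → 51
ticket_id=18: ✓ → 62
ticket_id=19: ✓ → 52
ticket_id=20: ✓ → 46
reopens_sum = 77 + 53 + 32 + 19 + 51 + 62 + 52 + 46 = 392

critical_count=1, reopens_sum=392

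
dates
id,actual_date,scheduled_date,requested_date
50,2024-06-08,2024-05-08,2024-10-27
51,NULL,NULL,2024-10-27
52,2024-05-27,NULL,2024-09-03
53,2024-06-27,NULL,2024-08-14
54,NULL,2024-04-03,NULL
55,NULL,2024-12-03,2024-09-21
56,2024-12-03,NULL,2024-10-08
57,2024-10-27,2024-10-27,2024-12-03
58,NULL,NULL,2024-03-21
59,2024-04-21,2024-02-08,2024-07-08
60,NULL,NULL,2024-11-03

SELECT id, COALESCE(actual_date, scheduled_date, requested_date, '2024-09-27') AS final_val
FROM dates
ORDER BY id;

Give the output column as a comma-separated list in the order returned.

id=50: actual_date=2024-06-08 → 2024-06-08
id=51: actual_date=NULL, scheduled_date=NULL, requested_date=2024-10-27 → 2024-10-27
id=52: actual_date=2024-05-27 → 2024-05-27
id=53: actual_date=2024-06-27 → 2024-06-27
id=54: actual_date=NULL, scheduled_date=2024-04-03 → 2024-04-03
id=55: actual_date=NULL, scheduled_date=2024-12-03 → 2024-12-03
id=56: actual_date=2024-12-03 → 2024-12-03
id=57: actual_date=2024-10-27 → 2024-10-27
id=58: actual_date=NULL, scheduled_date=NULL, requested_date=2024-03-21 → 2024-03-21
id=59: actual_date=2024-04-21 → 2024-04-21
id=60: actual_date=NULL, scheduled_date=NULL, requested_date=2024-11-03 → 2024-11-03

2024-06-08, 2024-10-27, 2024-05-27, 2024-06-27, 2024-04-03, 2024-12-03, 2024-12-03, 2024-10-27, 2024-03-21, 2024-04-21, 2024-11-03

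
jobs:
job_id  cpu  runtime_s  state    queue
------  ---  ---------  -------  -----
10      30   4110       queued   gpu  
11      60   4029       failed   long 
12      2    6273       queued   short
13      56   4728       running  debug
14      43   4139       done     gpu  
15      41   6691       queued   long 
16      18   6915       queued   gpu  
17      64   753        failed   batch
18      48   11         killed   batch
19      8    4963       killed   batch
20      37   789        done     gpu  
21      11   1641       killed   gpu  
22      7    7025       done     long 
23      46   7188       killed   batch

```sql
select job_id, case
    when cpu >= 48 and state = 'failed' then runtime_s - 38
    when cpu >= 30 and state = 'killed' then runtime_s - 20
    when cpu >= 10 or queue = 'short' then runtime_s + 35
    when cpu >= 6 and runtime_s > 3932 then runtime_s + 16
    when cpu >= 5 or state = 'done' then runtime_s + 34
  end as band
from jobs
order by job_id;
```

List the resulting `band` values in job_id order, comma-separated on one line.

4145, 3991, 6308, 4763, 4174, 6726, 6950, 715, -9, 4979, 824, 1676, 7041, 7168

job_id=10: cpu >= 10 or queue = 'short' → 4145
job_id=11: cpu >= 48 and state = 'failed' → 3991
job_id=12: cpu >= 10 or queue = 'short' → 6308
job_id=13: cpu >= 10 or queue = 'short' → 4763
job_id=14: cpu >= 10 or queue = 'short' → 4174
job_id=15: cpu >= 10 or queue = 'short' → 6726
job_id=16: cpu >= 10 or queue = 'short' → 6950
job_id=17: cpu >= 48 and state = 'failed' → 715
job_id=18: cpu >= 30 and state = 'killed' → -9
job_id=19: cpu >= 6 and runtime_s > 3932 → 4979
job_id=20: cpu >= 10 or queue = 'short' → 824
job_id=21: cpu >= 10 or queue = 'short' → 1676
job_id=22: cpu >= 6 and runtime_s > 3932 → 7041
job_id=23: cpu >= 30 and state = 'killed' → 7168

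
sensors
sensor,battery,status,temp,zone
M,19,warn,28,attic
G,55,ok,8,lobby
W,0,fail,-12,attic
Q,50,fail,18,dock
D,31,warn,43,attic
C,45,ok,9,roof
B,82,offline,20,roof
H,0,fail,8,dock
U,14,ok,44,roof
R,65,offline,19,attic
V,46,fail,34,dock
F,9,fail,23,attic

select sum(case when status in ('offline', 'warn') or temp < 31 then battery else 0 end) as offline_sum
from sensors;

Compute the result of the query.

356

sensor=M: ✓ → 19
sensor=G: ✓ → 55
sensor=W: ✓ → 0
sensor=Q: ✓ → 50
sensor=D: ✓ → 31
sensor=C: ✓ → 45
sensor=B: ✓ → 82
sensor=H: ✓ → 0
sensor=U: ✗
sensor=R: ✓ → 65
sensor=V: ✗
sensor=F: ✓ → 9
offline_sum = 19 + 55 + 50 + 31 + 45 + 82 + 65 + 9 = 356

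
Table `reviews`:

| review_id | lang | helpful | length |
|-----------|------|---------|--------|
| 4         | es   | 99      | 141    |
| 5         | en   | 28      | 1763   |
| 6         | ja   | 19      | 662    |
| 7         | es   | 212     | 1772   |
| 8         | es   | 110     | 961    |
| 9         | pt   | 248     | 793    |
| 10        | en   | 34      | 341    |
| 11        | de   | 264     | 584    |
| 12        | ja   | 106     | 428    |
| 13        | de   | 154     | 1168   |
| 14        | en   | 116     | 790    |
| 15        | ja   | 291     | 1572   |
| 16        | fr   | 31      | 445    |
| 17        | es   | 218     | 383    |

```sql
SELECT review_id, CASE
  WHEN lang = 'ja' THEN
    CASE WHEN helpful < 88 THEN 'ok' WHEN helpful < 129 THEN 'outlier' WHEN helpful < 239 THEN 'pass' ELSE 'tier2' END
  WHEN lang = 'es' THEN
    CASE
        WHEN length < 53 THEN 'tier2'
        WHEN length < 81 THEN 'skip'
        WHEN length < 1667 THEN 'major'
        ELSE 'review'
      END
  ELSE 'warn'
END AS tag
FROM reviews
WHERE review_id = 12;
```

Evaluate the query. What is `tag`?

review_id = 12: lang=ja, helpful=106, length=428.
lang='ja' → inner[helpful < 129] → outlier

outlier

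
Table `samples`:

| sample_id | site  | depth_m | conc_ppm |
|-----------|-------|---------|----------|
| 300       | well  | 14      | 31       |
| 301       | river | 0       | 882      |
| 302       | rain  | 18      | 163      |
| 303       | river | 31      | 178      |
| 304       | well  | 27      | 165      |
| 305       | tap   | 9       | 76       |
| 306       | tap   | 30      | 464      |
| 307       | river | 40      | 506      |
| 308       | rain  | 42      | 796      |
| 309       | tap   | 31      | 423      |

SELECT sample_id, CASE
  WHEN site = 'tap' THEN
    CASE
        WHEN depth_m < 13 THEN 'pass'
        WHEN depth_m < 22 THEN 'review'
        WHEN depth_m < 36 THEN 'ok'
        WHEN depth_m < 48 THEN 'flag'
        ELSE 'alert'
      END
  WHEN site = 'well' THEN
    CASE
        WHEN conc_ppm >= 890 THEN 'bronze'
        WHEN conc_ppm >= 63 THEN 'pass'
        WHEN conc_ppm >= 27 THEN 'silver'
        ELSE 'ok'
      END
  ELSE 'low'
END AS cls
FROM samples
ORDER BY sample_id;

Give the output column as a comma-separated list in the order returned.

sample_id=300: site='well' → inner[conc_ppm >= 27] → silver
sample_id=301: site='river' → outer ELSE → low
sample_id=302: site='rain' → outer ELSE → low
sample_id=303: site='river' → outer ELSE → low
sample_id=304: site='well' → inner[conc_ppm >= 63] → pass
sample_id=305: site='tap' → inner[depth_m < 13] → pass
sample_id=306: site='tap' → inner[depth_m < 36] → ok
sample_id=307: site='river' → outer ELSE → low
sample_id=308: site='rain' → outer ELSE → low
sample_id=309: site='tap' → inner[depth_m < 36] → ok

silver, low, low, low, pass, pass, ok, low, low, ok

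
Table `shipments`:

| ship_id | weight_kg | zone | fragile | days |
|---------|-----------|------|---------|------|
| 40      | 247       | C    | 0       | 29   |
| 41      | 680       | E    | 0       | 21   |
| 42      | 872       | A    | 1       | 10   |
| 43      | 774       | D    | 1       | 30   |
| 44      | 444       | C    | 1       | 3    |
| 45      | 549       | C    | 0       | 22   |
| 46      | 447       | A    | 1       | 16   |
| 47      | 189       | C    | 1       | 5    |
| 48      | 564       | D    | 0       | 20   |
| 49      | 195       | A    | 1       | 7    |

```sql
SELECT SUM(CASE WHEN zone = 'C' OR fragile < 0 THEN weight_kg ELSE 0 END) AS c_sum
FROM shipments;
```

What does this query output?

1429

ship_id=40: ✓ → 247
ship_id=41: ✗
ship_id=42: ✗
ship_id=43: ✗
ship_id=44: ✓ → 444
ship_id=45: ✓ → 549
ship_id=46: ✗
ship_id=47: ✓ → 189
ship_id=48: ✗
ship_id=49: ✗
c_sum = 247 + 444 + 549 + 189 = 1429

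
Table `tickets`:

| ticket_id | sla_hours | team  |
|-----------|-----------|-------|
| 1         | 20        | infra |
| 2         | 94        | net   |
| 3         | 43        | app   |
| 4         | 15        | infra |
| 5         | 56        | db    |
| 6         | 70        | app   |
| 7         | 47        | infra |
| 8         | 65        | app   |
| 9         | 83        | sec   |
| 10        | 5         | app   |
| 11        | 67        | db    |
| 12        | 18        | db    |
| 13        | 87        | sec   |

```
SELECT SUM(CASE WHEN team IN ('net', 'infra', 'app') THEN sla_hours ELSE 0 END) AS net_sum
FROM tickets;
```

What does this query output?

359

ticket_id=1: ✓ → 20
ticket_id=2: ✓ → 94
ticket_id=3: ✓ → 43
ticket_id=4: ✓ → 15
ticket_id=5: ✗
ticket_id=6: ✓ → 70
ticket_id=7: ✓ → 47
ticket_id=8: ✓ → 65
ticket_id=9: ✗
ticket_id=10: ✓ → 5
ticket_id=11: ✗
ticket_id=12: ✗
ticket_id=13: ✗
net_sum = 20 + 94 + 43 + 15 + 70 + 47 + 65 + 5 = 359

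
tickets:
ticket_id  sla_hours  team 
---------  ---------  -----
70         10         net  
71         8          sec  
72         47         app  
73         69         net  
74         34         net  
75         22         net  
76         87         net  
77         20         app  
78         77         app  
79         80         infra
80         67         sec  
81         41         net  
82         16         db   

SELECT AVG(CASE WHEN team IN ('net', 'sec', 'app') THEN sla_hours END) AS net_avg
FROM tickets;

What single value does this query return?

43.8181818182

ticket_id=70: ✓ → 10
ticket_id=71: ✓ → 8
ticket_id=72: ✓ → 47
ticket_id=73: ✓ → 69
ticket_id=74: ✓ → 34
ticket_id=75: ✓ → 22
ticket_id=76: ✓ → 87
ticket_id=77: ✓ → 20
ticket_id=78: ✓ → 77
ticket_id=79: ✗
ticket_id=80: ✓ → 67
ticket_id=81: ✓ → 41
ticket_id=82: ✗
net_avg = (10 + 8 + 47 + 69 + 34 + 22 + 87 + 20 + 77 + 67 + 41) / 11 = 43.8181818182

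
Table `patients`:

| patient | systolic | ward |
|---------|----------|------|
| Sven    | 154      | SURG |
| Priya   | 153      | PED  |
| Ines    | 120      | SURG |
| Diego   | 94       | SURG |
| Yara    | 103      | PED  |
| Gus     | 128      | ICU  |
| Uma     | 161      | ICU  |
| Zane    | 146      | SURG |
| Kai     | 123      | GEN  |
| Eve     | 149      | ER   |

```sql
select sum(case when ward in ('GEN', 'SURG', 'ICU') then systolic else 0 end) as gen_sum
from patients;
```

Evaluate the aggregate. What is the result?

926

patient=Sven: ✓ → 154
patient=Priya: ✗
patient=Ines: ✓ → 120
patient=Diego: ✓ → 94
patient=Yara: ✗
patient=Gus: ✓ → 128
patient=Uma: ✓ → 161
patient=Zane: ✓ → 146
patient=Kai: ✓ → 123
patient=Eve: ✗
gen_sum = 154 + 120 + 94 + 128 + 161 + 146 + 123 = 926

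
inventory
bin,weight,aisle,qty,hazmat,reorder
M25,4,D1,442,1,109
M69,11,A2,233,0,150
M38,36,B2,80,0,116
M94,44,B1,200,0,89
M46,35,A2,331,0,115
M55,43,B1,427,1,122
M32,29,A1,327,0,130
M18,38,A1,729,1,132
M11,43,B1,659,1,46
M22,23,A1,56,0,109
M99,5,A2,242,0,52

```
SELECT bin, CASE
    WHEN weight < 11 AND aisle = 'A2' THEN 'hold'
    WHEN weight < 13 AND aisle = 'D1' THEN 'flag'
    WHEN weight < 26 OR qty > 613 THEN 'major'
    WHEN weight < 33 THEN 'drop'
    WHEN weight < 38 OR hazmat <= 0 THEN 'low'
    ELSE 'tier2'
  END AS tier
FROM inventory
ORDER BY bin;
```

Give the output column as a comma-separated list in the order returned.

major, major, major, flag, drop, low, low, tier2, major, low, hold

bin=M11: weight < 26 OR qty > 613 → major
bin=M18: weight < 26 OR qty > 613 → major
bin=M22: weight < 26 OR qty > 613 → major
bin=M25: weight < 13 AND aisle = 'D1' → flag
bin=M32: weight < 33 → drop
bin=M38: weight < 38 OR hazmat <= 0 → low
bin=M46: weight < 38 OR hazmat <= 0 → low
bin=M55: ELSE → tier2
bin=M69: weight < 26 OR qty > 613 → major
bin=M94: weight < 38 OR hazmat <= 0 → low
bin=M99: weight < 11 AND aisle = 'A2' → hold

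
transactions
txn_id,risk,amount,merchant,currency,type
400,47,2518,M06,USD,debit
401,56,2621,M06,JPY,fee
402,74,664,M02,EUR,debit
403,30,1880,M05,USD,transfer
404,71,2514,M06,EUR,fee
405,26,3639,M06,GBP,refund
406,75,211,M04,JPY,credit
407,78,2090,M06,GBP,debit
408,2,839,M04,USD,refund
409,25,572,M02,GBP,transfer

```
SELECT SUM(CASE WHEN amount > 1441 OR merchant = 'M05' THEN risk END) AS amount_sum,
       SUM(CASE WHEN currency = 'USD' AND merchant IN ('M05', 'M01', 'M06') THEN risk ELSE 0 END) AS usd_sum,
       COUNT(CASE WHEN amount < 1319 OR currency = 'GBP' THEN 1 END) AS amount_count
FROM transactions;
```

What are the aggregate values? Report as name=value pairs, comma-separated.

amount_sum=308, usd_sum=77, amount_count=6

[amount_sum: amount > 1441 OR merchant = 'M05']
txn_id=400: ✓ → 47
txn_id=401: ✓ → 56
txn_id=402: ✗
txn_id=403: ✓ → 30
txn_id=404: ✓ → 71
txn_id=405: ✓ → 26
txn_id=406: ✗
txn_id=407: ✓ → 78
txn_id=408: ✗
txn_id=409: ✗
amount_sum = 47 + 56 + 30 + 71 + 26 + 78 = 308
—
[usd_sum: currency = 'USD' AND merchant IN ('M05', 'M01', 'M06')]
txn_id=400: ✓ → 47
txn_id=401: ✗
txn_id=402: ✗
txn_id=403: ✓ → 30
txn_id=404: ✗
txn_id=405: ✗
txn_id=406: ✗
txn_id=407: ✗
txn_id=408: ✗
txn_id=409: ✗
usd_sum = 47 + 30 = 77
—
[amount_count: amount < 1319 OR currency = 'GBP']
txn_id=400: ✗
txn_id=401: ✗
txn_id=402: ✓ → 1
txn_id=403: ✗
txn_id=404: ✗
txn_id=405: ✓ → 1
txn_id=406: ✓ → 1
txn_id=407: ✓ → 1
txn_id=408: ✓ → 1
txn_id=409: ✓ → 1
amount_count = COUNT(1, 1, 1, 1, 1, 1) = 6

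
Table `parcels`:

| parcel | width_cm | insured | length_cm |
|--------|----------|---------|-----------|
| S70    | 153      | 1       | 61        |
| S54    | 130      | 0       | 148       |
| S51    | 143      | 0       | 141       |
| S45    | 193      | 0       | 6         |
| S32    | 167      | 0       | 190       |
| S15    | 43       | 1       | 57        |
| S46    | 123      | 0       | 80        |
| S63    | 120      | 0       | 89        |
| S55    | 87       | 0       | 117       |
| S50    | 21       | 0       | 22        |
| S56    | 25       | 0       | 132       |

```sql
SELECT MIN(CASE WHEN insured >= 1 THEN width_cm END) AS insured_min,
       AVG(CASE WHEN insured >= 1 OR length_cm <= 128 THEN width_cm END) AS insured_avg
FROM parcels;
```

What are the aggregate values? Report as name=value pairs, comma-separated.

[insured_min: insured >= 1]
parcel=S70: ✓ → 153
parcel=S54: ✗
parcel=S51: ✗
parcel=S45: ✗
parcel=S32: ✗
parcel=S15: ✓ → 43
parcel=S46: ✗
parcel=S63: ✗
parcel=S55: ✗
parcel=S50: ✗
parcel=S56: ✗
insured_min = MIN(153, 43) = 43
—
[insured_avg: insured >= 1 OR length_cm <= 128]
parcel=S70: ✓ → 153
parcel=S54: ✗
parcel=S51: ✗
parcel=S45: ✓ → 193
parcel=S32: ✗
parcel=S15: ✓ → 43
parcel=S46: ✓ → 123
parcel=S63: ✓ → 120
parcel=S55: ✓ → 87
parcel=S50: ✓ → 21
parcel=S56: ✗
insured_avg = (153 + 193 + 43 + 123 + 120 + 87 + 21) / 7 = 105.7142857143

insured_min=43, insured_avg=105.7142857143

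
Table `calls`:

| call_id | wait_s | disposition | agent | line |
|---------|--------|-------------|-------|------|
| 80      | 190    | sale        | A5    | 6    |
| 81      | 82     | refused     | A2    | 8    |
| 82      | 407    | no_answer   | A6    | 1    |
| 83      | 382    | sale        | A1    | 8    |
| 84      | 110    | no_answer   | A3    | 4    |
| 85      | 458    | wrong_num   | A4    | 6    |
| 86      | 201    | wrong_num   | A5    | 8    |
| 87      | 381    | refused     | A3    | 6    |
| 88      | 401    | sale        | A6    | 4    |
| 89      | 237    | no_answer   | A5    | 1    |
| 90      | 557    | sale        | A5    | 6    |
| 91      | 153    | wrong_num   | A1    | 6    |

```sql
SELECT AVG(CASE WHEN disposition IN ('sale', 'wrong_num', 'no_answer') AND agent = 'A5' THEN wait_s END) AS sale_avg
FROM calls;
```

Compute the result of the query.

296.25

call_id=80: ✓ → 190
call_id=81: ✗
call_id=82: ✗
call_id=83: ✗
call_id=84: ✗
call_id=85: ✗
call_id=86: ✓ → 201
call_id=87: ✗
call_id=88: ✗
call_id=89: ✓ → 237
call_id=90: ✓ → 557
call_id=91: ✗
sale_avg = (190 + 201 + 237 + 557) / 4 = 296.25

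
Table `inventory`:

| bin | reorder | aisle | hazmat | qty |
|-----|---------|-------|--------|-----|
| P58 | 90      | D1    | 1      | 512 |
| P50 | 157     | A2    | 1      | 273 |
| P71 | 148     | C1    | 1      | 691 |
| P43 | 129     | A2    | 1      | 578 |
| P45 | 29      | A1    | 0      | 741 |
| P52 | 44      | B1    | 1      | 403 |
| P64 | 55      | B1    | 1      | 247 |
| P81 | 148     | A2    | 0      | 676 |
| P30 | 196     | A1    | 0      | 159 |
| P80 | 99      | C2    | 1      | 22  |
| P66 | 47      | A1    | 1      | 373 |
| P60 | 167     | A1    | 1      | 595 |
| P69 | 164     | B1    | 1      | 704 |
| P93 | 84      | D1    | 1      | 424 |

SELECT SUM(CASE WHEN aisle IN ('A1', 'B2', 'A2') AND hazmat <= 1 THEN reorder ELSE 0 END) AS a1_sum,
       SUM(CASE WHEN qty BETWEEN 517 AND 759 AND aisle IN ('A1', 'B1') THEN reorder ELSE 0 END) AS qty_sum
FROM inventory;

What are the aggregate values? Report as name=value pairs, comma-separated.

a1_sum=873, qty_sum=360

[a1_sum: aisle IN ('A1', 'B2', 'A2') AND hazmat <= 1]
bin=P58: ✗
bin=P50: ✓ → 157
bin=P71: ✗
bin=P43: ✓ → 129
bin=P45: ✓ → 29
bin=P52: ✗
bin=P64: ✗
bin=P81: ✓ → 148
bin=P30: ✓ → 196
bin=P80: ✗
bin=P66: ✓ → 47
bin=P60: ✓ → 167
bin=P69: ✗
bin=P93: ✗
a1_sum = 157 + 129 + 29 + 148 + 196 + 47 + 167 = 873
—
[qty_sum: qty BETWEEN 517 AND 759 AND aisle IN ('A1', 'B1')]
bin=P58: ✗
bin=P50: ✗
bin=P71: ✗
bin=P43: ✗
bin=P45: ✓ → 29
bin=P52: ✗
bin=P64: ✗
bin=P81: ✗
bin=P30: ✗
bin=P80: ✗
bin=P66: ✗
bin=P60: ✓ → 167
bin=P69: ✓ → 164
bin=P93: ✗
qty_sum = 29 + 167 + 164 = 360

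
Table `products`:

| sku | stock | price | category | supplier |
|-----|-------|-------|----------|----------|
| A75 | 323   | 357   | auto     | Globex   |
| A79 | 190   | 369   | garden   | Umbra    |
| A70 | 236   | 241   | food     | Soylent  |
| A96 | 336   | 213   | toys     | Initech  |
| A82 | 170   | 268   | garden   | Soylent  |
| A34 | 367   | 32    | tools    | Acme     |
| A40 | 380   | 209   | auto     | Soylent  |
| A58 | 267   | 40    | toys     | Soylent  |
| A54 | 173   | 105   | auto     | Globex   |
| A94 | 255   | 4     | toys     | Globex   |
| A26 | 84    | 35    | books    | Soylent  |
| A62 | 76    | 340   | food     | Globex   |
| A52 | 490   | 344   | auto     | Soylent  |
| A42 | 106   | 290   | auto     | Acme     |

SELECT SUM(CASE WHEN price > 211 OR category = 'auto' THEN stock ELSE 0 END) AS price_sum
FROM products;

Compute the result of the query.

2480

sku=A75: ✓ → 323
sku=A79: ✓ → 190
sku=A70: ✓ → 236
sku=A96: ✓ → 336
sku=A82: ✓ → 170
sku=A34: ✗
sku=A40: ✓ → 380
sku=A58: ✗
sku=A54: ✓ → 173
sku=A94: ✗
sku=A26: ✗
sku=A62: ✓ → 76
sku=A52: ✓ → 490
sku=A42: ✓ → 106
price_sum = 323 + 190 + 236 + 336 + 170 + 380 + 173 + 76 + 490 + 106 = 2480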